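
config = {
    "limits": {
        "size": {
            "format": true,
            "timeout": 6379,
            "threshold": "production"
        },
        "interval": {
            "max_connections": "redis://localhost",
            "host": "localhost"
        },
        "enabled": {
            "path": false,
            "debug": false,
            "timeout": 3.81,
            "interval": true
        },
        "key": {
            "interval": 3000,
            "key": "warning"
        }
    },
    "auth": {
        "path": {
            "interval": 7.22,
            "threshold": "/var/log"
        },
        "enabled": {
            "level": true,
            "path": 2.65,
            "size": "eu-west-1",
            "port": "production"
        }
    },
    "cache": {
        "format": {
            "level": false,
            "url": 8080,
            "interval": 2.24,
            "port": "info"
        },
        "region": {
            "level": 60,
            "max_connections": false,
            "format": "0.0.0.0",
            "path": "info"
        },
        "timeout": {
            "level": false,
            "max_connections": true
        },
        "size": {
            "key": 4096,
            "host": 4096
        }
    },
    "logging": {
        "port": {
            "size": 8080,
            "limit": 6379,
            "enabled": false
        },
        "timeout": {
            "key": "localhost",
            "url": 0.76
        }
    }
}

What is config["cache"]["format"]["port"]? "info"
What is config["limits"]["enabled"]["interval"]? True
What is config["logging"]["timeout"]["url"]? 0.76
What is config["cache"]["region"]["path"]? "info"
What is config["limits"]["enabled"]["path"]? False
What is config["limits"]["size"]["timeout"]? 6379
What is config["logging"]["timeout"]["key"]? "localhost"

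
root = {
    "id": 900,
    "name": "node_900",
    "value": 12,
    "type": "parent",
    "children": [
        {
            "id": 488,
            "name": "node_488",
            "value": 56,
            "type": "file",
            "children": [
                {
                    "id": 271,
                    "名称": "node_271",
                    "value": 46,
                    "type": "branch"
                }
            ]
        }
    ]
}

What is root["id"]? 900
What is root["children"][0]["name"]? "node_488"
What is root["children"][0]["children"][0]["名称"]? "node_271"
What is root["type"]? "parent"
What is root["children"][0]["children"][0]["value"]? 46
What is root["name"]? "node_900"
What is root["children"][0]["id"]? 488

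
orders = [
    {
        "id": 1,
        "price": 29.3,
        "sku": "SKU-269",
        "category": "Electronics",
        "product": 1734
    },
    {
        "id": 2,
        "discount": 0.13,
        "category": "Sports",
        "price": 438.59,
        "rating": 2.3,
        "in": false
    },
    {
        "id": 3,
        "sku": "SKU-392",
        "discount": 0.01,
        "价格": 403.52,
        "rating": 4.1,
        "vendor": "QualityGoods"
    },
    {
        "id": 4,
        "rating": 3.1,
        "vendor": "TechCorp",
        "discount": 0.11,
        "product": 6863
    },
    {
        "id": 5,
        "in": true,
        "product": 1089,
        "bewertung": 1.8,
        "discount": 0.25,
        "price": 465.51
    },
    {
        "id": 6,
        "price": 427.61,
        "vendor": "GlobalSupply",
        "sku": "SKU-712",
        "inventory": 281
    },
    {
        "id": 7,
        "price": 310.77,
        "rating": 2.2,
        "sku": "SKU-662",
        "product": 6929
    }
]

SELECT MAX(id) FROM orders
7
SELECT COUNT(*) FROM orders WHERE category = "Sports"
1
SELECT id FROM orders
[1, 2, 3, 4, 5, 6, 7]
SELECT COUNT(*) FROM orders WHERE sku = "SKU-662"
1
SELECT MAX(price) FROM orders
465.51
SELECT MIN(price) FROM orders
29.3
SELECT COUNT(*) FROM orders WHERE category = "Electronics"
1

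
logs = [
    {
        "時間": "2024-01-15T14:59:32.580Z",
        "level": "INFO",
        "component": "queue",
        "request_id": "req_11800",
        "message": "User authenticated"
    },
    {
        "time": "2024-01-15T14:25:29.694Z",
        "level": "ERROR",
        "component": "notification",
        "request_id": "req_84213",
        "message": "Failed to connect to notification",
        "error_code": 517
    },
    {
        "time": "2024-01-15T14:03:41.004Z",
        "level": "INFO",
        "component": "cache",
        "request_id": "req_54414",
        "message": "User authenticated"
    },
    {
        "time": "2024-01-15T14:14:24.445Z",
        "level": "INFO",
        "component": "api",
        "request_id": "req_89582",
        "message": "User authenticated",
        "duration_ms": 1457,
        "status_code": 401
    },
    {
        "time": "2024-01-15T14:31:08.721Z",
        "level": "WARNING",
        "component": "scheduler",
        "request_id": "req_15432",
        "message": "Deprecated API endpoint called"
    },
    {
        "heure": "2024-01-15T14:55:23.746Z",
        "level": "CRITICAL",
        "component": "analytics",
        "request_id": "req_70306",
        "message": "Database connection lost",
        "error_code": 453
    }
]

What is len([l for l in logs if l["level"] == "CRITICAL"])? 1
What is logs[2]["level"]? "INFO"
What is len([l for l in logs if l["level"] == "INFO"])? 3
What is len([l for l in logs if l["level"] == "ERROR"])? 1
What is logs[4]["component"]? "scheduler"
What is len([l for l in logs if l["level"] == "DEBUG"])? 0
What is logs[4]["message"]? "Deprecated API endpoint called"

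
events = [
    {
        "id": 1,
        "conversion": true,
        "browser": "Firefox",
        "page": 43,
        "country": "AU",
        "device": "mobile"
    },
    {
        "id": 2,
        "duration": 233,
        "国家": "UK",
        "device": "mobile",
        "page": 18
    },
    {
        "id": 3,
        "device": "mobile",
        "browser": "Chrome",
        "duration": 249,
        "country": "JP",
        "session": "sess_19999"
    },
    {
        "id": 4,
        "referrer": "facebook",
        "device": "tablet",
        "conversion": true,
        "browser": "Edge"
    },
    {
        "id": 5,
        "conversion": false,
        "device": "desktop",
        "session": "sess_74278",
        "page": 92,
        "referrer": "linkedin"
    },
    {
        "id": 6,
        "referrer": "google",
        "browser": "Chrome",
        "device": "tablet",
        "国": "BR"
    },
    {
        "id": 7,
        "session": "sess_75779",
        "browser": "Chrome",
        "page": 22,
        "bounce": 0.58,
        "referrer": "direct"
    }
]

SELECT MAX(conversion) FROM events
True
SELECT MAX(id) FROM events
7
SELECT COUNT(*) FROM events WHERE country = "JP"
1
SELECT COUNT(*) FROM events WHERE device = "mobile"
3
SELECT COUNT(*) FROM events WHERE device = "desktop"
1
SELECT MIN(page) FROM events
18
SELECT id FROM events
[1, 2, 3, 4, 5, 6, 7]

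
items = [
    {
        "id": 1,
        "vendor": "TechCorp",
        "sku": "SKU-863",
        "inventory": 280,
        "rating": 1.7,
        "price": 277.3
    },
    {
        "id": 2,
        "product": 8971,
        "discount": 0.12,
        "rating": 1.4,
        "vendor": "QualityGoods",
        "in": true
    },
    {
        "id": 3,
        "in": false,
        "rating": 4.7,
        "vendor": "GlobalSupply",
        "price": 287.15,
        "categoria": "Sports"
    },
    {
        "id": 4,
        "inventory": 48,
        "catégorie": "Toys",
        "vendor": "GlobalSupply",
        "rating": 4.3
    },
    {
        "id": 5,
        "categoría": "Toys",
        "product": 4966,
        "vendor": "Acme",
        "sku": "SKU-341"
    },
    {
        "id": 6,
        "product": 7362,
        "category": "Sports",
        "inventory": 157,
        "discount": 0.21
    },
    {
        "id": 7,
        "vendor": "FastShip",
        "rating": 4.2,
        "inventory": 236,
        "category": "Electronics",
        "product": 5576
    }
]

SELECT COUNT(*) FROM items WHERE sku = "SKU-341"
1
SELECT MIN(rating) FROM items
1.4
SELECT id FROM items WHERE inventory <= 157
[4, 6]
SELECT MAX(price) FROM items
287.15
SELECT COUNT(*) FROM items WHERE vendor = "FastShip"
1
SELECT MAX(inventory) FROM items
280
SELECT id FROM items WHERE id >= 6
[6, 7]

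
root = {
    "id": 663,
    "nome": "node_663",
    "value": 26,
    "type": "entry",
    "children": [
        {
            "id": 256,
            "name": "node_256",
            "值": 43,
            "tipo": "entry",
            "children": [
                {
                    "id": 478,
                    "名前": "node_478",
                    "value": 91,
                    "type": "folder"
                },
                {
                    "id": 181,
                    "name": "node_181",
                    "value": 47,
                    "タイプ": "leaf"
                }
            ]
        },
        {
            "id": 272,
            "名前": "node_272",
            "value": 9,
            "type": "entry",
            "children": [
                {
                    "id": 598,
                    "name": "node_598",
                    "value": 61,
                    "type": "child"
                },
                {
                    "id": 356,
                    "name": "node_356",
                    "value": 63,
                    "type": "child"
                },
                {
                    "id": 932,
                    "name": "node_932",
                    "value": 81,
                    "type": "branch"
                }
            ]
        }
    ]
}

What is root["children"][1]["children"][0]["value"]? 61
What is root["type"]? "entry"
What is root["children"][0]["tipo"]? "entry"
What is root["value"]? 26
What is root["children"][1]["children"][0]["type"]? "child"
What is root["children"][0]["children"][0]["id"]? 478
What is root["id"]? 663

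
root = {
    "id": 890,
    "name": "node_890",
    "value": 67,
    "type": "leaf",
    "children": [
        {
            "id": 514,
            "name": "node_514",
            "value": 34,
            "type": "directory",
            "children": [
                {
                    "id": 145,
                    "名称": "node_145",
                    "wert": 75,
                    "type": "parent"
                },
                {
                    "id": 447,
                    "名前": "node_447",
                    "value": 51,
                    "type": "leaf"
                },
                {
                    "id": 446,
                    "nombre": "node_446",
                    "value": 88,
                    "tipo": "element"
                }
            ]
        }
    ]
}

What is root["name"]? "node_890"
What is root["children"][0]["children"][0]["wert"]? 75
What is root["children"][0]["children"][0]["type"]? "parent"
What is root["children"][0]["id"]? 514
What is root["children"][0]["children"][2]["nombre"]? "node_446"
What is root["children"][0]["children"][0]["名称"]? "node_145"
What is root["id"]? 890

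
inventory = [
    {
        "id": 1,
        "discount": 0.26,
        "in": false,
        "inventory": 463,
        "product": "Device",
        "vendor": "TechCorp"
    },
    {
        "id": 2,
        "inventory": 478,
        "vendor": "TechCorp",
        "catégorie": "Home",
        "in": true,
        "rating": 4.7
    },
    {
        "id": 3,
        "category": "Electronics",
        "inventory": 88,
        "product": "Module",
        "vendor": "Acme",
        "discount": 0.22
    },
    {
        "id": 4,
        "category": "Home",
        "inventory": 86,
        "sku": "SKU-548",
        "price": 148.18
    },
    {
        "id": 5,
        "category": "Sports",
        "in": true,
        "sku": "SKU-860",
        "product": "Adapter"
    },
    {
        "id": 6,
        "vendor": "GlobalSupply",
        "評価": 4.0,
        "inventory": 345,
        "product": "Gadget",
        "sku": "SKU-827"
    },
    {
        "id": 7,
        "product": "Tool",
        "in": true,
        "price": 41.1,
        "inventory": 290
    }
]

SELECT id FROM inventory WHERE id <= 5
[1, 2, 3, 4, 5]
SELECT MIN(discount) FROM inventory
0.22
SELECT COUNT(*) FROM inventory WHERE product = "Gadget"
1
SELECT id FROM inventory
[1, 2, 3, 4, 5, 6, 7]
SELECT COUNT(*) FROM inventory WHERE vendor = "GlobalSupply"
1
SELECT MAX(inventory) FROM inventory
478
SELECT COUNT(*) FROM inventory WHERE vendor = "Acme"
1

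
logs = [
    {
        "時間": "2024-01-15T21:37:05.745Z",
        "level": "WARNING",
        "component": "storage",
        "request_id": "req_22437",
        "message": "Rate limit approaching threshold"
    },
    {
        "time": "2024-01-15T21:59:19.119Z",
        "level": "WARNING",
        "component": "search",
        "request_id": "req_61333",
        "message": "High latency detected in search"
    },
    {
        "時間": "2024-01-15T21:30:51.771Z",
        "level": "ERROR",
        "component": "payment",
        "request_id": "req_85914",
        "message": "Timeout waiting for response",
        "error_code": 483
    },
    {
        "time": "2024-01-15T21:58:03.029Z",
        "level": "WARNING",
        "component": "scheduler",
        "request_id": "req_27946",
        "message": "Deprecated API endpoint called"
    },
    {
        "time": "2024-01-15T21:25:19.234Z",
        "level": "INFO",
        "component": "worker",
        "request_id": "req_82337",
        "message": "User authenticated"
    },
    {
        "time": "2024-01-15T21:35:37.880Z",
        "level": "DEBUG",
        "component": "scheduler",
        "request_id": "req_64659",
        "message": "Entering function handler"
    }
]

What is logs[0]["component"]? "storage"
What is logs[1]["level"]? "WARNING"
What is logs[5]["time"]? "2024-01-15T21:35:37.880Z"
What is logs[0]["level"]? "WARNING"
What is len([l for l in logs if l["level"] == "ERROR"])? 1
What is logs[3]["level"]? "WARNING"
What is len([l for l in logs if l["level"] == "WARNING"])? 3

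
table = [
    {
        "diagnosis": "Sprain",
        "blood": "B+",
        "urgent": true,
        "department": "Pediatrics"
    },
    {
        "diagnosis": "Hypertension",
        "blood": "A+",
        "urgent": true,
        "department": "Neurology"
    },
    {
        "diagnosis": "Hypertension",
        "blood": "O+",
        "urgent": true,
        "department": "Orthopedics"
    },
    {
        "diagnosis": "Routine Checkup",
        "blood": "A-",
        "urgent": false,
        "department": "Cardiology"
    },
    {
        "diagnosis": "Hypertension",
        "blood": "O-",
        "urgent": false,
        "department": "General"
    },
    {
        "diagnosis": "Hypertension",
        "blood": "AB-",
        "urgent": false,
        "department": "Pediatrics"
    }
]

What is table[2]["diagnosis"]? "Hypertension"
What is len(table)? 6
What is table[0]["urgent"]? True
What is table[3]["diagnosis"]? "Routine Checkup"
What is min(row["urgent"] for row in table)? False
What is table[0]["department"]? "Pediatrics"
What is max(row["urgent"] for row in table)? True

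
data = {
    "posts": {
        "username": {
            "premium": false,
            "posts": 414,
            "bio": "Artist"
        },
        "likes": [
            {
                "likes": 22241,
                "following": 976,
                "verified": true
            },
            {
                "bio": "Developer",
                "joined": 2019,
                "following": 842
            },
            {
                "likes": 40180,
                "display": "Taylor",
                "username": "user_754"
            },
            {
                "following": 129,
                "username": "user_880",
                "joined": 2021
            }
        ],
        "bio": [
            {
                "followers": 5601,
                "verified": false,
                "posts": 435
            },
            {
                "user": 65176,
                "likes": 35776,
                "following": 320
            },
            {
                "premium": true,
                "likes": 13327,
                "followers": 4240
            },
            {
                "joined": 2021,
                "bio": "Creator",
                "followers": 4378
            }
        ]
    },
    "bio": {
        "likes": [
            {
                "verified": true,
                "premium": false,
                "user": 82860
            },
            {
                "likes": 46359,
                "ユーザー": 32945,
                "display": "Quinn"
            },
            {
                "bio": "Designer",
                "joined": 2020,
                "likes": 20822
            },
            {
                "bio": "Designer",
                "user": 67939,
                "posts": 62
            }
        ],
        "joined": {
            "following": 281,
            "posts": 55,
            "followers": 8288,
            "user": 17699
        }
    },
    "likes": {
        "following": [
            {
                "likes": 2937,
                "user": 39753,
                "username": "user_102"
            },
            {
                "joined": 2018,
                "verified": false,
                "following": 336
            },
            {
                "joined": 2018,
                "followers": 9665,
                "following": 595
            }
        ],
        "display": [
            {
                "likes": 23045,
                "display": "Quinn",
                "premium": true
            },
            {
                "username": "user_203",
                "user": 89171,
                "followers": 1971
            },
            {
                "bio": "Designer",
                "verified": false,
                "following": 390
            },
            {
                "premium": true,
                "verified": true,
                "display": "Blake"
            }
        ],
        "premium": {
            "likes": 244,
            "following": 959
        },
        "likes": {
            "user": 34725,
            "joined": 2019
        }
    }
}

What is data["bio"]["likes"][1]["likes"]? 46359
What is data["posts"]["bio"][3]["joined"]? 2021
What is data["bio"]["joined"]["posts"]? 55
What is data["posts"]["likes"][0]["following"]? 976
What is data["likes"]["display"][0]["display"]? "Quinn"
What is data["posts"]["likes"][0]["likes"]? 22241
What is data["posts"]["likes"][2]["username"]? "user_754"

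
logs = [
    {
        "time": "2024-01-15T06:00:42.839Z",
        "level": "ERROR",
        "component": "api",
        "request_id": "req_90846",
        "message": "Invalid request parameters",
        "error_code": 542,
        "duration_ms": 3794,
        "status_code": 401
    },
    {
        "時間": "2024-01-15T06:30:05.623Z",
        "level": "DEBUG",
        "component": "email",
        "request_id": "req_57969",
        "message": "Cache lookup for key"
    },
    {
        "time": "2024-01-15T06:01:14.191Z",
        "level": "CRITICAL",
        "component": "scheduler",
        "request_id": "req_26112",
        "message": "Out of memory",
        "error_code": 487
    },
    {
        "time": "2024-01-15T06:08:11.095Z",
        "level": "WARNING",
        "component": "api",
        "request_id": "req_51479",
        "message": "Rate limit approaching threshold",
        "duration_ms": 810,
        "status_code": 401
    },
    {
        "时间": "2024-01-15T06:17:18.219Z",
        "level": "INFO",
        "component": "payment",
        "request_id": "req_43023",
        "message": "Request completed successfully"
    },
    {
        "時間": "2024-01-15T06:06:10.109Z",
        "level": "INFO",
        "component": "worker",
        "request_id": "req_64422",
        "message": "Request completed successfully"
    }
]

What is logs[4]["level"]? "INFO"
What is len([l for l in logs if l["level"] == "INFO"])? 2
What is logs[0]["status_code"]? 401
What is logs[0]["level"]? "ERROR"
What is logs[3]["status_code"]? 401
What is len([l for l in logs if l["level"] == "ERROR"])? 1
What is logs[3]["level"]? "WARNING"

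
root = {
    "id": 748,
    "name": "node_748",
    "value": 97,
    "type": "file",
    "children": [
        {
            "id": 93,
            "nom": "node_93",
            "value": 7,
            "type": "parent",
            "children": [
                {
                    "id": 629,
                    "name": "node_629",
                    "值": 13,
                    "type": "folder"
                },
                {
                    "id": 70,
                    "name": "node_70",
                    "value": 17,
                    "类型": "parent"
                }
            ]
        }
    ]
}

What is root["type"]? "file"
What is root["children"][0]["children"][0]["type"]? "folder"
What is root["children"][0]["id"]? 93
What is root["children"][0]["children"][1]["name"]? "node_70"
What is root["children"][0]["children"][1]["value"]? 17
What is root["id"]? 748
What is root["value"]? 97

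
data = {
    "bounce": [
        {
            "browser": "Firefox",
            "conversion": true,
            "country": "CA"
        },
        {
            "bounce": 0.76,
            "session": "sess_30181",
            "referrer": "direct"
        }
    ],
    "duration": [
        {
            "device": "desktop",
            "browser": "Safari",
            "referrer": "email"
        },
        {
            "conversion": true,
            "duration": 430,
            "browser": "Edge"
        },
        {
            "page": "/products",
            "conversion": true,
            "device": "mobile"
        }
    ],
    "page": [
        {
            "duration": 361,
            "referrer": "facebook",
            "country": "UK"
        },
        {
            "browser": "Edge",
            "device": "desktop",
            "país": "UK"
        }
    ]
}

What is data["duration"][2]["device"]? "mobile"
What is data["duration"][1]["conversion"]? True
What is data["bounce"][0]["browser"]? "Firefox"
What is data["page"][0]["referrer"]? "facebook"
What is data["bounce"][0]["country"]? "CA"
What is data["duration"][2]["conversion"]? True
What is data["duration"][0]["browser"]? "Safari"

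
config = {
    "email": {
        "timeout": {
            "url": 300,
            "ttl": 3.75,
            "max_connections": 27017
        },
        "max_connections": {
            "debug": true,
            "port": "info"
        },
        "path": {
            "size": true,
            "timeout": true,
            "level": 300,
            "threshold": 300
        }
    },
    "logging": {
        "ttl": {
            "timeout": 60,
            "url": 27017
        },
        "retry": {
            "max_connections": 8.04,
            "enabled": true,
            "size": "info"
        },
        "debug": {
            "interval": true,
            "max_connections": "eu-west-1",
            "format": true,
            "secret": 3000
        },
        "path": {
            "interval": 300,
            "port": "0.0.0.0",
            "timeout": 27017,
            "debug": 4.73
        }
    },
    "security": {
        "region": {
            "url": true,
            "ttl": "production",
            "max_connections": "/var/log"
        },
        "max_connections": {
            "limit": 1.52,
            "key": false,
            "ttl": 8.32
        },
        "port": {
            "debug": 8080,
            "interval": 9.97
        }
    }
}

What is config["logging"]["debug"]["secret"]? 3000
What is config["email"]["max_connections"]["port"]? "info"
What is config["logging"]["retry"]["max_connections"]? 8.04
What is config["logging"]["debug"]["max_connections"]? "eu-west-1"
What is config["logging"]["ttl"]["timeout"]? 60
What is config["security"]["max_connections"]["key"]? False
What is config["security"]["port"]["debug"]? 8080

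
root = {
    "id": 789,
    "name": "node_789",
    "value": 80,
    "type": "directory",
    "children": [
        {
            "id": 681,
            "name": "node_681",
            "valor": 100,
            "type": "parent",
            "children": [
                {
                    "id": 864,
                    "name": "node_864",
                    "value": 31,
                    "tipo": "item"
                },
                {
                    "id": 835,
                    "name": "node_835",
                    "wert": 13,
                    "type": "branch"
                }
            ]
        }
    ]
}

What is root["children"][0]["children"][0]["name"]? "node_864"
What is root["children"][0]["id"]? 681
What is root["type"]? "directory"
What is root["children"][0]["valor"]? 100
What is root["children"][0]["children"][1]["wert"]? 13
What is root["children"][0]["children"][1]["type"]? "branch"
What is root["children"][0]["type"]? "parent"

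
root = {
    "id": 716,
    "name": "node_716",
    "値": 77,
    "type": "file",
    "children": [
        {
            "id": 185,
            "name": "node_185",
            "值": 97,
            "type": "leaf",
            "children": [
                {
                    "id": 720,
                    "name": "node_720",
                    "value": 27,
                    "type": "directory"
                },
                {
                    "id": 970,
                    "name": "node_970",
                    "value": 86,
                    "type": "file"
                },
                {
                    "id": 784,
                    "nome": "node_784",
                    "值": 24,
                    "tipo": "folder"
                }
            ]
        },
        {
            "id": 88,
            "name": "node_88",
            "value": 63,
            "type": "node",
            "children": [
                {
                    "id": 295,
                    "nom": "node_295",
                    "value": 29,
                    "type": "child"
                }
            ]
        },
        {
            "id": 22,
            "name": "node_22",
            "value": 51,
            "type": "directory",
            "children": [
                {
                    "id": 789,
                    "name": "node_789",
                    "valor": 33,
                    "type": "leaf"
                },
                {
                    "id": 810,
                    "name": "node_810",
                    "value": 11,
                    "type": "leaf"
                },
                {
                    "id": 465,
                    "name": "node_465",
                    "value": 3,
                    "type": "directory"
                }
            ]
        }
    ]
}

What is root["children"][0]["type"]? "leaf"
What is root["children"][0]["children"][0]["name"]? "node_720"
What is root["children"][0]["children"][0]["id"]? 720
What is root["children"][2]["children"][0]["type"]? "leaf"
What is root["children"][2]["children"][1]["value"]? 11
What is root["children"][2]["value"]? 51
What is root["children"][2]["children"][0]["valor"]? 33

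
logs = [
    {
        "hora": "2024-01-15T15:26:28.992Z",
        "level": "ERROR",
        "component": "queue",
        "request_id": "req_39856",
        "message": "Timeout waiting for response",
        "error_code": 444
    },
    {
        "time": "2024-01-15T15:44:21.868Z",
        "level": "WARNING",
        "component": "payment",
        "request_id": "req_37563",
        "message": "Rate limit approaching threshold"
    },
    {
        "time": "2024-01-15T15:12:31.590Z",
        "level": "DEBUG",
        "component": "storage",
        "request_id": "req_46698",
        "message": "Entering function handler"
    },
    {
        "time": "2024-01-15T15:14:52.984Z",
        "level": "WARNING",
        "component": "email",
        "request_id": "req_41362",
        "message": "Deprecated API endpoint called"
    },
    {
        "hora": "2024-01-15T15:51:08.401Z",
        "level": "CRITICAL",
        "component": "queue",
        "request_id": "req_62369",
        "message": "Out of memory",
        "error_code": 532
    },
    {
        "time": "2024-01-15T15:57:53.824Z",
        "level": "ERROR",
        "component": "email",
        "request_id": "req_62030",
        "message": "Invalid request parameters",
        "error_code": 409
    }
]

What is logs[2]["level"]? "DEBUG"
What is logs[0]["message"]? "Timeout waiting for response"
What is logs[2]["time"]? "2024-01-15T15:12:31.590Z"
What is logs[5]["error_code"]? 409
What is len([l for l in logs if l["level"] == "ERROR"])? 2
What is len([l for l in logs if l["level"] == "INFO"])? 0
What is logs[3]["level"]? "WARNING"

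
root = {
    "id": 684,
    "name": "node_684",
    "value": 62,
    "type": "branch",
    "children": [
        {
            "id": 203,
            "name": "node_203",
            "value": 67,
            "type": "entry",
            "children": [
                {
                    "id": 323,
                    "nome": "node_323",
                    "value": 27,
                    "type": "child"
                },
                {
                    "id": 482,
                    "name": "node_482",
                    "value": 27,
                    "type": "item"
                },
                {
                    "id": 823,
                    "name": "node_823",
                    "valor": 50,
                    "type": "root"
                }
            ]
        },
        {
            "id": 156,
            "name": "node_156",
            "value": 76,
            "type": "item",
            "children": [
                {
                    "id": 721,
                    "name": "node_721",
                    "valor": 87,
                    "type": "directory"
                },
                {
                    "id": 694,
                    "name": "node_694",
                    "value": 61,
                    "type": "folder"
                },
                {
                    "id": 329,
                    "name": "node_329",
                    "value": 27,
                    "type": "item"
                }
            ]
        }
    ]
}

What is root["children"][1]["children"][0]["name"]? "node_721"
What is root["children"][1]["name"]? "node_156"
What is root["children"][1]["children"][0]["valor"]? 87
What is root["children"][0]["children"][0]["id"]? 323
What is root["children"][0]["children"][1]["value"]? 27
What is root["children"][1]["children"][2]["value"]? 27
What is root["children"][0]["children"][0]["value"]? 27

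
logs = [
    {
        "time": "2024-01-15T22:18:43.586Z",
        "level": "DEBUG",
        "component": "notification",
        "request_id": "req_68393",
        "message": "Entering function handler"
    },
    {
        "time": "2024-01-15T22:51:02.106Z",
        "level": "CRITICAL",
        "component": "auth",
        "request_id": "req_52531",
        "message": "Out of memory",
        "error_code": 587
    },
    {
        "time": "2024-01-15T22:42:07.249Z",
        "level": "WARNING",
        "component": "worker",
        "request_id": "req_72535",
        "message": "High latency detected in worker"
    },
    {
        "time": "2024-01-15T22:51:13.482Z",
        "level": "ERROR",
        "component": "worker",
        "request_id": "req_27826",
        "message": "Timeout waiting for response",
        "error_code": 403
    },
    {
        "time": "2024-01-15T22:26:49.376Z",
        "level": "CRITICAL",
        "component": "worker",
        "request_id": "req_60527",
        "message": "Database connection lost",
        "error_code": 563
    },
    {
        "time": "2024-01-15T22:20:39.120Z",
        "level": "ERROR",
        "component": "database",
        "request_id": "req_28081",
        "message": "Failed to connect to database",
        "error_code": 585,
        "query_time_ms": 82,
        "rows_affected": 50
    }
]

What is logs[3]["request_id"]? "req_27826"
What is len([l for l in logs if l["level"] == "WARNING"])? 1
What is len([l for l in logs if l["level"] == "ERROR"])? 2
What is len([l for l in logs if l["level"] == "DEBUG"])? 1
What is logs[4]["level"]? "CRITICAL"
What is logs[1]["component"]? "auth"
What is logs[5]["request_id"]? "req_28081"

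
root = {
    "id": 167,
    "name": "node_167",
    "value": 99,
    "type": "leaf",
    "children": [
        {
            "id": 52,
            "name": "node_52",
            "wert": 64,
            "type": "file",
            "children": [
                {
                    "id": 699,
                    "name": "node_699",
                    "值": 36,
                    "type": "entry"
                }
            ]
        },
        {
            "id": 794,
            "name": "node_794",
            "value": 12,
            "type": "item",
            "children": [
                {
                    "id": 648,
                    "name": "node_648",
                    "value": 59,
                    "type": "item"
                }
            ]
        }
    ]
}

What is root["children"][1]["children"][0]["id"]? 648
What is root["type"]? "leaf"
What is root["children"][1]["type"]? "item"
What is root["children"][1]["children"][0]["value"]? 59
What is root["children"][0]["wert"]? 64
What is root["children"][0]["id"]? 52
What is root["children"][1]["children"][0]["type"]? "item"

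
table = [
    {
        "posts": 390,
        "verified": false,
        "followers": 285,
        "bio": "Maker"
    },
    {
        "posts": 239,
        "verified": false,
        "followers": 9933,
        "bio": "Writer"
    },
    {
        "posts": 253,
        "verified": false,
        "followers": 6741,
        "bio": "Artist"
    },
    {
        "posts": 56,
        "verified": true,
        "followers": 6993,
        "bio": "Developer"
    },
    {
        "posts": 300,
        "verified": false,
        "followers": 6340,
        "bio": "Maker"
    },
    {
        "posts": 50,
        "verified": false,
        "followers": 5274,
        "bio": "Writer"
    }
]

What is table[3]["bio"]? "Developer"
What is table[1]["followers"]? 9933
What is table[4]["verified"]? False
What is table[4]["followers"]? 6340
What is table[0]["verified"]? False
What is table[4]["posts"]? 300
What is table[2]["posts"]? 253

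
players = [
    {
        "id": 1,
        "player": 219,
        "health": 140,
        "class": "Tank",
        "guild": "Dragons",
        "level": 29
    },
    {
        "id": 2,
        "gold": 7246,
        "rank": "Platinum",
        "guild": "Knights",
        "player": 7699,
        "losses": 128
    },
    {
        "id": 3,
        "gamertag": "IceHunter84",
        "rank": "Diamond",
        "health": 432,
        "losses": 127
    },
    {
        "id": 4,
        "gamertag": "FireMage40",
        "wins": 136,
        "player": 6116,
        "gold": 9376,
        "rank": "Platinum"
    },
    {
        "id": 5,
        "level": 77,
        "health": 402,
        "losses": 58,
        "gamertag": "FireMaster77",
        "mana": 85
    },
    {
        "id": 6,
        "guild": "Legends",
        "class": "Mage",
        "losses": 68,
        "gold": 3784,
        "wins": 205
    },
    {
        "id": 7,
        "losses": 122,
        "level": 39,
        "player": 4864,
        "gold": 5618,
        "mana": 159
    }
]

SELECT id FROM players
[1, 2, 3, 4, 5, 6, 7]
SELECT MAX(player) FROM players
7699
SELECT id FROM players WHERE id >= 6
[6, 7]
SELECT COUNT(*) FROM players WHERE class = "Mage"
1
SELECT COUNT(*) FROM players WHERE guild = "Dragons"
1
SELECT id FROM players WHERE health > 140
[3, 5]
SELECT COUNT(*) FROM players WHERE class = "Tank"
1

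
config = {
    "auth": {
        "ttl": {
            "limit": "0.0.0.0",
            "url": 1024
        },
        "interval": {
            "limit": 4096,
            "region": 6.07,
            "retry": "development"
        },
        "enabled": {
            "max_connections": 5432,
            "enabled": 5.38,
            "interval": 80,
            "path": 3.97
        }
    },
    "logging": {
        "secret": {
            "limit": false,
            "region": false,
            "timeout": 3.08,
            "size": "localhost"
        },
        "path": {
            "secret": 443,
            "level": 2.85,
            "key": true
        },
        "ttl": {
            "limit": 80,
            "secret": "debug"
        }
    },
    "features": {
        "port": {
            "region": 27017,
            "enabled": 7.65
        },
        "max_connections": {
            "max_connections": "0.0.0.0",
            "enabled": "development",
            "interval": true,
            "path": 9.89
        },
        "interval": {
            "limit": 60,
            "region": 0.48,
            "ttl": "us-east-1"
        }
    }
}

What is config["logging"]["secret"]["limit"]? False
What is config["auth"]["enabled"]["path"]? 3.97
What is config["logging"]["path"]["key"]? True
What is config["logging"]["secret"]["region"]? False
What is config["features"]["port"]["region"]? 27017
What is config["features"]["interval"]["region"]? 0.48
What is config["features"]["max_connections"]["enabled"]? "development"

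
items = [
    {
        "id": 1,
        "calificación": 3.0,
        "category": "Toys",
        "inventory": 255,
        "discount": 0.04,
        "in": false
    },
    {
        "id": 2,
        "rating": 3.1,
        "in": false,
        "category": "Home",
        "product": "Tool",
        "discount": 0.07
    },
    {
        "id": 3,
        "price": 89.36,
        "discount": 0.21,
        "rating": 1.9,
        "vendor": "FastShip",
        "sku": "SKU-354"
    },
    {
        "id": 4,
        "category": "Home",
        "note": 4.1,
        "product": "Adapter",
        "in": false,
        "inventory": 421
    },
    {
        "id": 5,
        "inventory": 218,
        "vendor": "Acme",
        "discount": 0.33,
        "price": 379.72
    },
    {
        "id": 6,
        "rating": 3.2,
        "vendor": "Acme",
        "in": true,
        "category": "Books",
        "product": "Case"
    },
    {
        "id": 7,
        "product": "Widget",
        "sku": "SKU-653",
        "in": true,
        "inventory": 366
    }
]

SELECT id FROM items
[1, 2, 3, 4, 5, 6, 7]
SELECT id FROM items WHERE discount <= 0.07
[1, 2]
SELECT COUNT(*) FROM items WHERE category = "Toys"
1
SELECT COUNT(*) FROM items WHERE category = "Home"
2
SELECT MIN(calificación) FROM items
3.0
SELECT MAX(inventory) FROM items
421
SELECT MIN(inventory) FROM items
218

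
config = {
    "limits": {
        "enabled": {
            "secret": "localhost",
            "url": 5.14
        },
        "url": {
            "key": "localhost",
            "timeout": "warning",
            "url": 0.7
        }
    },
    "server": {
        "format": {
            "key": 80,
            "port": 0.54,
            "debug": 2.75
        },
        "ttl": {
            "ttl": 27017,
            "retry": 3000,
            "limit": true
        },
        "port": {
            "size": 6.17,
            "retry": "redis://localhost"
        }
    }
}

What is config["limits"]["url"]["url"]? 0.7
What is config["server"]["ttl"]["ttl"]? 27017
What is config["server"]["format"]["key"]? 80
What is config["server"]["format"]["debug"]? 2.75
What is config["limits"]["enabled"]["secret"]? "localhost"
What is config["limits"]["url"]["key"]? "localhost"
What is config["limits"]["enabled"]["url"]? 5.14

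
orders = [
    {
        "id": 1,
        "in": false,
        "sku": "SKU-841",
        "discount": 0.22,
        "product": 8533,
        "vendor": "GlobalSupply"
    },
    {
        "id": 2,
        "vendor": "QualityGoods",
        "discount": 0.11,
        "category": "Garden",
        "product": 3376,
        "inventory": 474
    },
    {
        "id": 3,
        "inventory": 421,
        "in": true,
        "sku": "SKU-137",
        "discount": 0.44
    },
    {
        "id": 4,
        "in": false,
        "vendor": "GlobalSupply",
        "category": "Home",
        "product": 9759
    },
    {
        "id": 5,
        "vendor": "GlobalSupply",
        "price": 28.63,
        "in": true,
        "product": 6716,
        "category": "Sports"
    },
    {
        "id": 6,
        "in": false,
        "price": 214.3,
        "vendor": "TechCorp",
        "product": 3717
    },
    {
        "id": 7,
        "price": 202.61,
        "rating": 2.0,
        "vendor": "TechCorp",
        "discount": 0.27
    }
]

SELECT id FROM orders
[1, 2, 3, 4, 5, 6, 7]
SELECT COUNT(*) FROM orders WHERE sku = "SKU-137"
1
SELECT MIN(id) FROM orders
1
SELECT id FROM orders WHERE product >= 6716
[1, 4, 5]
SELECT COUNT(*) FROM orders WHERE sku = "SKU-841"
1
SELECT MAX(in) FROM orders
True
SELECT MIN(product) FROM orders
3376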